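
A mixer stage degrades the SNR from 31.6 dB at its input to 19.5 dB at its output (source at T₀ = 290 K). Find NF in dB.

12.1 dB

NF (dB) = SNR_in(dB) − SNR_out(dB) when the source is at T₀
NF = 31.6 − 19.5 = 12.1 dB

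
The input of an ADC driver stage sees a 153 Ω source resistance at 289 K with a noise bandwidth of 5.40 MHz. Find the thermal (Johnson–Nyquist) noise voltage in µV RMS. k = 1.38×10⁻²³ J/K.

3.63 µV

V_n = √(4kTRB)
4kTRB = 4 × 1.38×10⁻²³ × 289 × 1.53×10² × 5.40×10⁶ = 1.32×10⁻¹¹ V²
V_n = √(1.32×10⁻¹¹) = 3.63×10⁻⁶ V = 3.63 µV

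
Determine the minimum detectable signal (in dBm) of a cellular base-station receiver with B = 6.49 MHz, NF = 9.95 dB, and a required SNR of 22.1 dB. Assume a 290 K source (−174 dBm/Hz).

Sensitivity = −174 + 10 log₁₀(B) + NF + SNR_min
= −174 + 68.12 + 9.95 + 22.1
= −73.83 dBm → −73.8 dBm

−73.8 dBm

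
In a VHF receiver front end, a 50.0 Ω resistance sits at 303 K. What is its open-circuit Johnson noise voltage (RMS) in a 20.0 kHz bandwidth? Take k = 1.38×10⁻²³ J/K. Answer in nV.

129 nV

V_n = √(4kTRB)
4kTRB = 4 × 1.38×10⁻²³ × 303 × 5.00×10¹ × 2.00×10⁴ = 1.67×10⁻¹⁴ V²
V_n = √(1.67×10⁻¹⁴) = 1.29×10⁻⁷ V = 129 nV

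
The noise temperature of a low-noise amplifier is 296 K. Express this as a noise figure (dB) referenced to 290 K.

F = 1 + T_e/T₀ = 1 + 296/290 = 2.02069
NF = 10 log₁₀(2.02069) = 3.05 dB

3.05 dB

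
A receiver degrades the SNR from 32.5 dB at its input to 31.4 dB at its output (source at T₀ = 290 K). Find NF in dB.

NF (dB) = SNR_in(dB) − SNR_out(dB) when the source is at T₀
NF = 32.5 − 31.4 = 1.1 dB

1.1 dB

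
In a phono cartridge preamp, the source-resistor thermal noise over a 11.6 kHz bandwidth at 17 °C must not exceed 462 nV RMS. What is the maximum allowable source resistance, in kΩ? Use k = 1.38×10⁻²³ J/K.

T = 17 °C + 273.15 = 290.15 K
Johnson–Nyquist: V_n = √(4kTRB) ⇒ R = V_n² / (4kTB)
4kTB = 4 × 1.38×10⁻²³ × 290.15 × 1.16×10⁴ = 1.86×10⁻¹⁶
R = (4.62×10⁻⁷)² / 1.86×10⁻¹⁶ = 1.15×10³ Ω = 1.15 kΩ

1.15 kΩ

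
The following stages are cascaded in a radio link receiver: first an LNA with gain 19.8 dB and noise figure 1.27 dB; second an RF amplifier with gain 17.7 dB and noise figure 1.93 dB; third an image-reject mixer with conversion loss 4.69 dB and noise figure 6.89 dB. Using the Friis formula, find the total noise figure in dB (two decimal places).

1.29 dB

Convert to linear (a loss of L dB is a gain of −L dB): F_i = 10^(NF_i/10), G_i = 10^(G_i,dB/10)
  Stage 1: F_1 = 10^(1.27/10) = 1.340, G_1 = 10^(19.8/10) = 95.50
  Stage 2: F_2 = 10^(1.93/10) = 1.560, G_2 = 10^(17.7/10) = 58.88
  Stage 3: F_3 = 10^(6.89/10) = 4.887, G_3 = 10^(−4.69/10) = 0.3396
Friis cascade:
  F = 1.340 + (1.560 − 1)/95.50 + (4.887 − 1)/5623 = 1.346
NF = 10 log₁₀(1.346) = 1.29 dB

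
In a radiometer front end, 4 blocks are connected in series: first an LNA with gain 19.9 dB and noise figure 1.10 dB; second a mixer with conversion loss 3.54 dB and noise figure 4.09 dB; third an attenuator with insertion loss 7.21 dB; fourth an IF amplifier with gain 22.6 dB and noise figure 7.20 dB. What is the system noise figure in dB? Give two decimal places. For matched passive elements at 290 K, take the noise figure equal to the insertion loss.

2.83 dB

Convert to linear (a loss of L dB is a gain of −L dB): F_i = 10^(NF_i/10), G_i = 10^(G_i,dB/10)
  Stage 1: F_1 = 10^(1.10/10) = 1.288, G_1 = 10^(19.9/10) = 97.72
  Stage 2: F_2 = 10^(4.09/10) = 2.564, G_2 = 10^(−3.54/10) = 0.4426
  Stage 3: F_3 = 10^(7.21/10) = 5.260, G_3 = 10^(−7.21/10) = 0.1901
  Stage 4: F_4 = 10^(7.20/10) = 5.248, G_4 = 10^(22.6/10) = 182.0
Friis cascade:
  F = 1.288 + (2.564 − 1)/97.72 + (5.260 − 1)/43.25 + (5.248 − 1)/8.222 = 1.919
NF = 10 log₁₀(1.919) = 2.83 dB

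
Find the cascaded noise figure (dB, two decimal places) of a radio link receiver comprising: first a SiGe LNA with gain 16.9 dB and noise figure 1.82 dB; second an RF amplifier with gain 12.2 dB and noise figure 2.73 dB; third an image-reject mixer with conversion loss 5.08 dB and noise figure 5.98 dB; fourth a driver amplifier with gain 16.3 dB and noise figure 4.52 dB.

Convert to linear (a loss of L dB is a gain of −L dB): F_i = 10^(NF_i/10), G_i = 10^(G_i,dB/10)
  Stage 1: F_1 = 10^(1.82/10) = 1.521, G_1 = 10^(16.9/10) = 48.98
  Stage 2: F_2 = 10^(2.73/10) = 1.875, G_2 = 10^(12.2/10) = 16.60
  Stage 3: F_3 = 10^(5.98/10) = 3.963, G_3 = 10^(−5.08/10) = 0.3105
  Stage 4: F_4 = 10^(4.52/10) = 2.831, G_4 = 10^(16.3/10) = 42.66
Friis cascade:
  F = 1.521 + (1.875 − 1)/48.98 + (3.963 − 1)/812.8 + (2.831 − 1)/252.3 = 1.549
NF = 10 log₁₀(1.549) = 1.90 dB

1.90 dB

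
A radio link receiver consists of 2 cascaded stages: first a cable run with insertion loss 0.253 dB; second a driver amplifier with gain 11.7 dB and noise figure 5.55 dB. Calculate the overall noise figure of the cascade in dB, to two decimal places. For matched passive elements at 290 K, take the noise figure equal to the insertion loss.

Convert to linear (a loss of L dB is a gain of −L dB): F_i = 10^(NF_i/10), G_i = 10^(G_i,dB/10)
  Stage 1: F_1 = 10^(0.253/10) = 1.060, G_1 = 10^(−0.253/10) = 0.9434
  Stage 2: F_2 = 10^(5.55/10) = 3.589, G_2 = 10^(11.7/10) = 14.79
Friis cascade:
  F = 1.060 + (3.589 − 1)/0.9434 = 3.805
NF = 10 log₁₀(3.805) = 5.80 dB

5.80 dB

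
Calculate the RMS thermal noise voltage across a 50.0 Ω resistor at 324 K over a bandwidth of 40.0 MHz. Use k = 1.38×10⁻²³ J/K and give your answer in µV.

V_n = √(4kTRB)
4kTRB = 4 × 1.38×10⁻²³ × 324 × 5.00×10¹ × 4.00×10⁷ = 3.58×10⁻¹¹ V²
V_n = √(3.58×10⁻¹¹) = 5.98×10⁻⁶ V = 5.98 µV

5.98 µV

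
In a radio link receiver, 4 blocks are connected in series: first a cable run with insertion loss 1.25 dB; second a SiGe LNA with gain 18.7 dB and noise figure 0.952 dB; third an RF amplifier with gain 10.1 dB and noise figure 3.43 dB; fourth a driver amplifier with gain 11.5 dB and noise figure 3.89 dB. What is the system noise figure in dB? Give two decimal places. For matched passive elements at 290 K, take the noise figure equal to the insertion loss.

2.26 dB

Convert to linear (a loss of L dB is a gain of −L dB): F_i = 10^(NF_i/10), G_i = 10^(G_i,dB/10)
  Stage 1: F_1 = 10^(1.25/10) = 1.334, G_1 = 10^(−1.25/10) = 0.7499
  Stage 2: F_2 = 10^(0.952/10) = 1.245, G_2 = 10^(18.7/10) = 74.13
  Stage 3: F_3 = 10^(3.43/10) = 2.203, G_3 = 10^(10.1/10) = 10.23
  Stage 4: F_4 = 10^(3.89/10) = 2.449, G_4 = 10^(11.5/10) = 14.13
Friis cascade:
  F = 1.334 + (1.245 − 1)/0.7499 + (2.203 − 1)/55.59 + (2.449 − 1)/568.9 = 1.685
NF = 10 log₁₀(1.685) = 2.26 dB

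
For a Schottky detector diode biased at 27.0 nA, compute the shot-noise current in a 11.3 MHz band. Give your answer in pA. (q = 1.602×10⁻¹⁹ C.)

313 pA

I_n = √(2qI·B)
2qI·B = 2 × 1.602×10⁻¹⁹ × 2.70×10⁻⁸ × 1.13×10⁷ = 9.78×10⁻²⁰ A²
I_n = √(9.78×10⁻²⁰) = 3.13×10⁻¹⁰ A = 313 pA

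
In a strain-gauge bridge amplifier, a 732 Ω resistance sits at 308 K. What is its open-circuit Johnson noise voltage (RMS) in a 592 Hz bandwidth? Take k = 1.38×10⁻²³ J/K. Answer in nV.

V_n = √(4kTRB)
4kTRB = 4 × 1.38×10⁻²³ × 308 × 7.32×10² × 5.92×10² = 7.37×10⁻¹⁵ V²
V_n = √(7.37×10⁻¹⁵) = 8.58×10⁻⁸ V = 85.8 nV

85.8 nV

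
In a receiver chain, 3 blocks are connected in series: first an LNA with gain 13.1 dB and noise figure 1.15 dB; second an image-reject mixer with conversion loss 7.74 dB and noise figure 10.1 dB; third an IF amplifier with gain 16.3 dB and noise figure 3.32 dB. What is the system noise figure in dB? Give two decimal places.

Convert to linear (a loss of L dB is a gain of −L dB): F_i = 10^(NF_i/10), G_i = 10^(G_i,dB/10)
  Stage 1: F_1 = 10^(1.15/10) = 1.303, G_1 = 10^(13.1/10) = 20.42
  Stage 2: F_2 = 10^(10.1/10) = 10.23, G_2 = 10^(−7.74/10) = 0.1683
  Stage 3: F_3 = 10^(3.32/10) = 2.148, G_3 = 10^(16.3/10) = 42.66
Friis cascade:
  F = 1.303 + (10.23 − 1)/20.42 + (2.148 − 1)/3.436 = 2.089
NF = 10 log₁₀(2.089) = 3.20 dB

3.20 dB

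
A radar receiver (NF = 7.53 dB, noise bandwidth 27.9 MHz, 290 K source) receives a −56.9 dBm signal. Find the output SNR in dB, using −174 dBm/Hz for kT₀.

Noise floor: N = −174 + 10 log₁₀(B) + NF
10 log₁₀(2.79×10⁷) = 74.46 dB
N = −174 + 74.46 + 7.53 = −92.01 dBm
SNR = P_sig − N = −56.9 − (−92.01) = 35.11 dB → 35.1 dB

35.1 dB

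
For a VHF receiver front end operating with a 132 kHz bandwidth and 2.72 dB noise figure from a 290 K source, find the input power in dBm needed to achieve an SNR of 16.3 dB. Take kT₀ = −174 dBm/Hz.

−103.8 dBm

Sensitivity = −174 + 10 log₁₀(B) + NF + SNR_min
= −174 + 51.21 + 2.72 + 16.3
= −103.77 dBm → −103.8 dBm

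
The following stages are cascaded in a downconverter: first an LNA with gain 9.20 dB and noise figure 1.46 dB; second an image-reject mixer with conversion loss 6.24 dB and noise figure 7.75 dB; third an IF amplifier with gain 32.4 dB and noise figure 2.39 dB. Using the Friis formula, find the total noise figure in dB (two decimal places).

Convert to linear (a loss of L dB is a gain of −L dB): F_i = 10^(NF_i/10), G_i = 10^(G_i,dB/10)
  Stage 1: F_1 = 10^(1.46/10) = 1.400, G_1 = 10^(9.20/10) = 8.318
  Stage 2: F_2 = 10^(7.75/10) = 5.957, G_2 = 10^(−6.24/10) = 0.2377
  Stage 3: F_3 = 10^(2.39/10) = 1.734, G_3 = 10^(32.4/10) = 1738
Friis cascade:
  F = 1.400 + (5.957 − 1)/8.318 + (1.734 − 1)/1.977 = 2.367
NF = 10 log₁₀(2.367) = 3.74 dB

3.74 dB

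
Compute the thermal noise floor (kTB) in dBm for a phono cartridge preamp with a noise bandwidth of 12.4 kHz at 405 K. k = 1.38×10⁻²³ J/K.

−131.6 dBm

P_n = kTB = 1.38×10⁻²³ × 405 × 1.24×10⁴ = 6.93×10⁻¹⁷ W
In dBm: 10 log₁₀(6.93×10⁻¹⁷ / 10⁻³) = −131.6 dBm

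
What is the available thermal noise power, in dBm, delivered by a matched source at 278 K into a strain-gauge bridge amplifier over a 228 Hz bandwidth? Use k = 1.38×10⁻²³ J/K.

−150.6 dBm

P_n = kTB = 1.38×10⁻²³ × 278 × 2.28×10² = 8.75×10⁻¹⁹ W
In dBm: 10 log₁₀(8.75×10⁻¹⁹ / 10⁻³) = −150.6 dBm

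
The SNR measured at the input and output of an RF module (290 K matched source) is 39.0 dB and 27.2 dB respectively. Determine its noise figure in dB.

NF (dB) = SNR_in(dB) − SNR_out(dB) when the source is at T₀
NF = 39.0 − 27.2 = 11.8 dB

11.8 dB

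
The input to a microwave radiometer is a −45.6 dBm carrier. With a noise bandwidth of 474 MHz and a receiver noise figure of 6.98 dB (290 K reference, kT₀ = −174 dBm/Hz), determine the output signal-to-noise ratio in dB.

Noise floor: N = −174 + 10 log₁₀(B) + NF
10 log₁₀(4.74×10⁸) = 86.76 dB
N = −174 + 86.76 + 6.98 = −80.26 dBm
SNR = P_sig − N = −45.6 − (−80.26) = 34.66 dB → 34.7 dB

34.7 dB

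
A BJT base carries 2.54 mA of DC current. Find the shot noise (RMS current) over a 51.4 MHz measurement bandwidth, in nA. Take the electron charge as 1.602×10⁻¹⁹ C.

205 nA

I_n = √(2qI·B)
2qI·B = 2 × 1.602×10⁻¹⁹ × 2.54×10⁻³ × 5.14×10⁷ = 4.18×10⁻¹⁴ A²
I_n = √(4.18×10⁻¹⁴) = 2.05×10⁻⁷ A = 205 nA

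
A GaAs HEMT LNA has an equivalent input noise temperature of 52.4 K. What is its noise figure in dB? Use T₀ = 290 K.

0.721 dB

F = 1 + T_e/T₀ = 1 + 52.4/290 = 1.18069
NF = 10 log₁₀(1.18069) = 0.721 dB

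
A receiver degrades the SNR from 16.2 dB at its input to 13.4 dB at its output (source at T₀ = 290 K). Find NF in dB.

2.8 dB

NF (dB) = SNR_in(dB) − SNR_out(dB) when the source is at T₀
NF = 16.2 − 13.4 = 2.8 dB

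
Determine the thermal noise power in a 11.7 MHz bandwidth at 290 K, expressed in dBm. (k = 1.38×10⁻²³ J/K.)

−103.3 dBm

P_n = kTB = 1.38×10⁻²³ × 290 × 1.17×10⁷ = 4.68×10⁻¹⁴ W
In dBm: 10 log₁₀(4.68×10⁻¹⁴ / 10⁻³) = −103.3 dBm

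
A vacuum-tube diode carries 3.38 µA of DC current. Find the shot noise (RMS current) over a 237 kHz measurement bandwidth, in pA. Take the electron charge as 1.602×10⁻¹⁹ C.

I_n = √(2qI·B)
2qI·B = 2 × 1.602×10⁻¹⁹ × 3.38×10⁻⁶ × 2.37×10⁵ = 2.57×10⁻¹⁹ A²
I_n = √(2.57×10⁻¹⁹) = 5.07×10⁻¹⁰ A = 507 pA

507 pA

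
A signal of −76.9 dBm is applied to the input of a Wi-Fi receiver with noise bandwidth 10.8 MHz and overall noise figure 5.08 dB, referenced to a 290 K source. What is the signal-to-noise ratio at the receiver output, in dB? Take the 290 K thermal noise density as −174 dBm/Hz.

Noise floor: N = −174 + 10 log₁₀(B) + NF
10 log₁₀(1.08×10⁷) = 70.33 dB
N = −174 + 70.33 + 5.08 = −98.59 dBm
SNR = P_sig − N = −76.9 − (−98.59) = 21.69 dB → 21.7 dB

21.7 dB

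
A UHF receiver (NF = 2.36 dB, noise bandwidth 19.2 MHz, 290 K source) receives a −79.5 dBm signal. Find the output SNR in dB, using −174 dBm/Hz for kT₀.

Noise floor: N = −174 + 10 log₁₀(B) + NF
10 log₁₀(1.92×10⁷) = 72.83 dB
N = −174 + 72.83 + 2.36 = −98.81 dBm
SNR = P_sig − N = −79.5 − (−98.81) = 19.31 dB → 19.3 dB

19.3 dB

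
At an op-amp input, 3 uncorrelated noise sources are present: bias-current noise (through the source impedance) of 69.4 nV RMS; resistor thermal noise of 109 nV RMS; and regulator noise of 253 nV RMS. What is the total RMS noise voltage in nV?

Uncorrelated sources add in power (mean-square): V_tot = √(ΣV_i²)
V_tot = √[(6.94×10⁻⁸)² + (1.09×10⁻⁷)² + (2.53×10⁻⁷)²] = 2.84×10⁻⁷ V = 284 nV

284 nV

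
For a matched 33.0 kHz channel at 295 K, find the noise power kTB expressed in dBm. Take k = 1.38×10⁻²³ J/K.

−128.7 dBm

P_n = kTB = 1.38×10⁻²³ × 295 × 3.30×10⁴ = 1.34×10⁻¹⁶ W
In dBm: 10 log₁₀(1.34×10⁻¹⁶ / 10⁻³) = −128.7 dBm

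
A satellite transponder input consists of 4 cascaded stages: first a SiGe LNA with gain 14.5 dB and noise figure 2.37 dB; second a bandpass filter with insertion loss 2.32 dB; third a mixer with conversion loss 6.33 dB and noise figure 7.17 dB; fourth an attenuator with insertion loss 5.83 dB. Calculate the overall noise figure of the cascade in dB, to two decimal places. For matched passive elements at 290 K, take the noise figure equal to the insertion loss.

Convert to linear (a loss of L dB is a gain of −L dB): F_i = 10^(NF_i/10), G_i = 10^(G_i,dB/10)
  Stage 1: F_1 = 10^(2.37/10) = 1.726, G_1 = 10^(14.5/10) = 28.18
  Stage 2: F_2 = 10^(2.32/10) = 1.706, G_2 = 10^(−2.32/10) = 0.5861
  Stage 3: F_3 = 10^(7.17/10) = 5.212, G_3 = 10^(−6.33/10) = 0.2328
  Stage 4: F_4 = 10^(5.83/10) = 3.828, G_4 = 10^(−5.83/10) = 0.2612
Friis cascade:
  F = 1.726 + (1.706 − 1)/28.18 + (5.212 − 1)/16.52 + (3.828 − 1)/3.846 = 2.741
NF = 10 log₁₀(2.741) = 4.38 dB

4.38 dB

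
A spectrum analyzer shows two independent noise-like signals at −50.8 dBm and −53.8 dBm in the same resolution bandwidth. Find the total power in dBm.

Convert to linear, add, convert back:
P₁ = 8.32×10⁻⁹ W, P₂ = 4.17×10⁻⁹ W
P_tot = 1.25×10⁻⁸ W → 10 log₁₀(P_tot / 10⁻³) = −49.0 dBm

−49.0 dBm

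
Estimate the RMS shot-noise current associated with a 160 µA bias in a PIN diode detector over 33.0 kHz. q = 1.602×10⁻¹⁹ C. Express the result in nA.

1.30 nA

I_n = √(2qI·B)
2qI·B = 2 × 1.602×10⁻¹⁹ × 1.60×10⁻⁴ × 3.30×10⁴ = 1.69×10⁻¹⁸ A²
I_n = √(1.69×10⁻¹⁸) = 1.30×10⁻⁹ A = 1.30 nA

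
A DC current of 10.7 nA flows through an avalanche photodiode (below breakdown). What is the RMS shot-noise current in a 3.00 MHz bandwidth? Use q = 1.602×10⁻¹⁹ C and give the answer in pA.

I_n = √(2qI·B)
2qI·B = 2 × 1.602×10⁻¹⁹ × 1.07×10⁻⁸ × 3.00×10⁶ = 1.03×10⁻²⁰ A²
I_n = √(1.03×10⁻²⁰) = 1.01×10⁻¹⁰ A = 101 pA

101 pA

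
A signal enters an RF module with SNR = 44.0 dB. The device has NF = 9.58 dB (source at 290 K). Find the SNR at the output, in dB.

34.42 dB

By definition F = SNR_in/SNR_out, so in dB: SNR_out = SNR_in − NF
SNR_out = 44.0 − 9.58 = 34.42 dB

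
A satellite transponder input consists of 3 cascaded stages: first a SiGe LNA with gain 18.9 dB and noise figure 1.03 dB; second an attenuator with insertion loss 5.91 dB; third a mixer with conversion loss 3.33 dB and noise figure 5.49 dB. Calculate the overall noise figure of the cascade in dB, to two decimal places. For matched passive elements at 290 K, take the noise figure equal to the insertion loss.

Convert to linear (a loss of L dB is a gain of −L dB): F_i = 10^(NF_i/10), G_i = 10^(G_i,dB/10)
  Stage 1: F_1 = 10^(1.03/10) = 1.268, G_1 = 10^(18.9/10) = 77.62
  Stage 2: F_2 = 10^(5.91/10) = 3.899, G_2 = 10^(−5.91/10) = 0.2564
  Stage 3: F_3 = 10^(5.49/10) = 3.540, G_3 = 10^(−3.33/10) = 0.4645
Friis cascade:
  F = 1.268 + (3.899 − 1)/77.62 + (3.540 − 1)/19.91 = 1.433
NF = 10 log₁₀(1.433) = 1.56 dB

1.56 dB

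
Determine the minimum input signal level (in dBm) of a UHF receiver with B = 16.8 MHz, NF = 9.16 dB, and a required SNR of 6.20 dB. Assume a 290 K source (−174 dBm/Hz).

Sensitivity = −174 + 10 log₁₀(B) + NF + SNR_min
= −174 + 72.25 + 9.16 + 6.20
= −86.39 dBm → −86.4 dBm

−86.4 dBm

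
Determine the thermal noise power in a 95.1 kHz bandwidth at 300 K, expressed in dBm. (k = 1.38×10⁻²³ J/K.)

P_n = kTB = 1.38×10⁻²³ × 300 × 9.51×10⁴ = 3.94×10⁻¹⁶ W
In dBm: 10 log₁₀(3.94×10⁻¹⁶ / 10⁻³) = −124.0 dBm

−124.0 dBm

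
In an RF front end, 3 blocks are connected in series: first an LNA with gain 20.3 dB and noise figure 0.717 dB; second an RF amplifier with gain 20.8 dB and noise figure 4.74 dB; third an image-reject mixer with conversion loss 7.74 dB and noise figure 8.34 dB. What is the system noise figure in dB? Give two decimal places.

Convert to linear (a loss of L dB is a gain of −L dB): F_i = 10^(NF_i/10), G_i = 10^(G_i,dB/10)
  Stage 1: F_1 = 10^(0.717/10) = 1.180, G_1 = 10^(20.3/10) = 107.2
  Stage 2: F_2 = 10^(4.74/10) = 2.979, G_2 = 10^(20.8/10) = 120.2
  Stage 3: F_3 = 10^(8.34/10) = 6.823, G_3 = 10^(−7.74/10) = 0.1683
Friis cascade:
  F = 1.180 + (2.979 − 1)/107.2 + (6.823 − 1)/1.288×10⁴ = 1.198
NF = 10 log₁₀(1.198) = 0.79 dB

0.79 dB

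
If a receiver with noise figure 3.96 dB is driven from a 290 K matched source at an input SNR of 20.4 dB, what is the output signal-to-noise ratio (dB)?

By definition F = SNR_in/SNR_out, so in dB: SNR_out = SNR_in − NF
SNR_out = 20.4 − 3.96 = 16.44 dB

16.44 dB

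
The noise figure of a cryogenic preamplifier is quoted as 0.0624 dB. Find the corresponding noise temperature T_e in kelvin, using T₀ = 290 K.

F = 10^(0.0624/10) = 1.01447
T_e = (F − 1)·T₀ = (1.01447 − 1) × 290 = 4.20 K

4.20 K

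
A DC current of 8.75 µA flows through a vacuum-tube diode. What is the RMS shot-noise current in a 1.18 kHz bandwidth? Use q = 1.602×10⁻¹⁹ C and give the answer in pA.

57.5 pA

I_n = √(2qI·B)
2qI·B = 2 × 1.602×10⁻¹⁹ × 8.75×10⁻⁶ × 1.18×10³ = 3.31×10⁻²¹ A²
I_n = √(3.31×10⁻²¹) = 5.75×10⁻¹¹ A = 57.5 pA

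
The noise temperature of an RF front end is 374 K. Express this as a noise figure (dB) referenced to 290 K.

F = 1 + T_e/T₀ = 1 + 374/290 = 2.28966
NF = 10 log₁₀(2.28966) = 3.60 dB

3.60 dB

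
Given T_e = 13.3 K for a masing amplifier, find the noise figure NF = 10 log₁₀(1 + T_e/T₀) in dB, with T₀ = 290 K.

0.195 dB

F = 1 + T_e/T₀ = 1 + 13.3/290 = 1.04586
NF = 10 log₁₀(1.04586) = 0.195 dB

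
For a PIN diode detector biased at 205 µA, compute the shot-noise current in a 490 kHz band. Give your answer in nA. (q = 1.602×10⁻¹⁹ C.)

I_n = √(2qI·B)
2qI·B = 2 × 1.602×10⁻¹⁹ × 2.05×10⁻⁴ × 4.90×10⁵ = 3.22×10⁻¹⁷ A²
I_n = √(3.22×10⁻¹⁷) = 5.67×10⁻⁹ A = 5.67 nA

5.67 nA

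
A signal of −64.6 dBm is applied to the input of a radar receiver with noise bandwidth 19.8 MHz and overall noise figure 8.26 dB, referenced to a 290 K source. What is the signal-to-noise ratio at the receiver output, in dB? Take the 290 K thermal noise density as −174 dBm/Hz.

28.2 dB

Noise floor: N = −174 + 10 log₁₀(B) + NF
10 log₁₀(1.98×10⁷) = 72.97 dB
N = −174 + 72.97 + 8.26 = −92.77 dBm
SNR = P_sig − N = −64.6 − (−92.77) = 28.17 dB → 28.2 dB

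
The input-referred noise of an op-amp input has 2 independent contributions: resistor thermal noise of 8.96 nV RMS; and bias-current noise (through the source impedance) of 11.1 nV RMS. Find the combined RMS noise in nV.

14.3 nV

Uncorrelated sources add in power (mean-square): V_tot = √(ΣV_i²)
V_tot = √[(8.96×10⁻⁹)² + (1.11×10⁻⁸)²] = 1.43×10⁻⁸ V = 14.3 nV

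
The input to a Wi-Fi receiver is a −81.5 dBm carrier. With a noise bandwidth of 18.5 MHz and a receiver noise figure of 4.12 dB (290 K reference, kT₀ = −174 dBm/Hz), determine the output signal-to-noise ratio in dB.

15.7 dB

Noise floor: N = −174 + 10 log₁₀(B) + NF
10 log₁₀(1.85×10⁷) = 72.67 dB
N = −174 + 72.67 + 4.12 = −97.21 dBm
SNR = P_sig − N = −81.5 − (−97.21) = 15.71 dB → 15.7 dB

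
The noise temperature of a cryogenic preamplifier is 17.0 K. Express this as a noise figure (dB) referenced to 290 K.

F = 1 + T_e/T₀ = 1 + 17.0/290 = 1.05862
NF = 10 log₁₀(1.05862) = 0.247 dB

0.247 dB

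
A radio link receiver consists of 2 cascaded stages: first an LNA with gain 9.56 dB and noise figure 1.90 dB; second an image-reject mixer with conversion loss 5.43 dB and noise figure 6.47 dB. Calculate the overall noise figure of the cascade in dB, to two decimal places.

Convert to linear (a loss of L dB is a gain of −L dB): F_i = 10^(NF_i/10), G_i = 10^(G_i,dB/10)
  Stage 1: F_1 = 10^(1.90/10) = 1.549, G_1 = 10^(9.56/10) = 9.036
  Stage 2: F_2 = 10^(6.47/10) = 4.436, G_2 = 10^(−5.43/10) = 0.2864
Friis cascade:
  F = 1.549 + (4.436 − 1)/9.036 = 1.929
NF = 10 log₁₀(1.929) = 2.85 dB

2.85 dB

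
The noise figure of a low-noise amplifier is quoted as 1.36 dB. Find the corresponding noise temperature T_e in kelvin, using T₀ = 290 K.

F = 10^(1.36/10) = 1.36773
T_e = (F − 1)·T₀ = (1.36773 − 1) × 290 = 107 K

107 K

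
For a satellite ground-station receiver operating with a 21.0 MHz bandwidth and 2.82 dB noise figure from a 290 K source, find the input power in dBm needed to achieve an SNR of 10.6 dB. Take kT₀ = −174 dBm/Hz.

Sensitivity = −174 + 10 log₁₀(B) + NF + SNR_min
= −174 + 73.22 + 2.82 + 10.6
= −87.36 dBm → −87.4 dBm

−87.4 dBm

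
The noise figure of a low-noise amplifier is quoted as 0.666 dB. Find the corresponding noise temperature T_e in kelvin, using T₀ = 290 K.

48.1 K

F = 10^(0.666/10) = 1.16574
T_e = (F − 1)·T₀ = (1.16574 − 1) × 290 = 48.1 K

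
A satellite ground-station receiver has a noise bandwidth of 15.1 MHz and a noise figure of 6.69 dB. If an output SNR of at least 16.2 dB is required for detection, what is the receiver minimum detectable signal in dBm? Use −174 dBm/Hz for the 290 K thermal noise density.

−79.3 dBm

Sensitivity = −174 + 10 log₁₀(B) + NF + SNR_min
= −174 + 71.79 + 6.69 + 16.2
= −79.32 dBm → −79.3 dBm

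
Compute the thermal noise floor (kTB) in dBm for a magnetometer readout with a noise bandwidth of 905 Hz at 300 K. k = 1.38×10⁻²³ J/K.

P_n = kTB = 1.38×10⁻²³ × 300 × 9.05×10² = 3.75×10⁻¹⁸ W
In dBm: 10 log₁₀(3.75×10⁻¹⁸ / 10⁻³) = −144.3 dBm

−144.3 dBm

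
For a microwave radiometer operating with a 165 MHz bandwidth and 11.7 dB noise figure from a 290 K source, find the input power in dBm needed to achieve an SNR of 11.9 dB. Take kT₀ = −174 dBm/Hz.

Sensitivity = −174 + 10 log₁₀(B) + NF + SNR_min
= −174 + 82.17 + 11.7 + 11.9
= −68.23 dBm → −68.2 dBm

−68.2 dBm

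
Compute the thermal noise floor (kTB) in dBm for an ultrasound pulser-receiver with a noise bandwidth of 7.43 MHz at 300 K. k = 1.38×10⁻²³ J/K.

−105.1 dBm

P_n = kTB = 1.38×10⁻²³ × 300 × 7.43×10⁶ = 3.08×10⁻¹⁴ W
In dBm: 10 log₁₀(3.08×10⁻¹⁴ / 10⁻³) = −105.1 dBm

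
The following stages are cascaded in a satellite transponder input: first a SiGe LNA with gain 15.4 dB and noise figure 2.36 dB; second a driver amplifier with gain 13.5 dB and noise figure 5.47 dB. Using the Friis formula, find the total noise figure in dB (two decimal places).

Convert to linear (a loss of L dB is a gain of −L dB): F_i = 10^(NF_i/10), G_i = 10^(G_i,dB/10)
  Stage 1: F_1 = 10^(2.36/10) = 1.722, G_1 = 10^(15.4/10) = 34.67
  Stage 2: F_2 = 10^(5.47/10) = 3.524, G_2 = 10^(13.5/10) = 22.39
Friis cascade:
  F = 1.722 + (3.524 − 1)/34.67 = 1.795
NF = 10 log₁₀(1.795) = 2.54 dB

2.54 dB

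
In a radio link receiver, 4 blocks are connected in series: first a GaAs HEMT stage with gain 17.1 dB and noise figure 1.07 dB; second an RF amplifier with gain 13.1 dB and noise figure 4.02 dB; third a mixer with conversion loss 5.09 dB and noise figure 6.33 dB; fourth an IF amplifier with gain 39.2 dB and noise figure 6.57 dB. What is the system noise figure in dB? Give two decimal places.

Convert to linear (a loss of L dB is a gain of −L dB): F_i = 10^(NF_i/10), G_i = 10^(G_i,dB/10)
  Stage 1: F_1 = 10^(1.07/10) = 1.279, G_1 = 10^(17.1/10) = 51.29
  Stage 2: F_2 = 10^(4.02/10) = 2.523, G_2 = 10^(13.1/10) = 20.42
  Stage 3: F_3 = 10^(6.33/10) = 4.295, G_3 = 10^(−5.09/10) = 0.3097
  Stage 4: F_4 = 10^(6.57/10) = 4.539, G_4 = 10^(39.2/10) = 8318
Friis cascade:
  F = 1.279 + (2.523 − 1)/51.29 + (4.295 − 1)/1047 + (4.539 − 1)/324.3 = 1.323
NF = 10 log₁₀(1.323) = 1.22 dB

1.22 dB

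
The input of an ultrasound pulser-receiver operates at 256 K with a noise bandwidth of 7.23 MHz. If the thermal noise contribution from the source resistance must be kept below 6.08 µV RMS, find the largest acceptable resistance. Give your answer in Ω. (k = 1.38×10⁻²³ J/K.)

362 Ω

Johnson–Nyquist: V_n = √(4kTRB) ⇒ R = V_n² / (4kTB)
4kTB = 4 × 1.38×10⁻²³ × 256 × 7.23×10⁶ = 1.02×10⁻¹³
R = (6.08×10⁻⁶)² / 1.02×10⁻¹³ = 3.62×10² Ω = 362 Ω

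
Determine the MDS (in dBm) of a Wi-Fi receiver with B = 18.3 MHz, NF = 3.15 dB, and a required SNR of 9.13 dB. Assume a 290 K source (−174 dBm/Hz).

Sensitivity = −174 + 10 log₁₀(B) + NF + SNR_min
= −174 + 72.62 + 3.15 + 9.13
= −89.10 dBm → −89.1 dBm

−89.1 dBm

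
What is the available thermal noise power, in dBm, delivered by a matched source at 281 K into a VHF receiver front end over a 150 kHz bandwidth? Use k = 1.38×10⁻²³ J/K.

P_n = kTB = 1.38×10⁻²³ × 281 × 1.50×10⁵ = 5.82×10⁻¹⁶ W
In dBm: 10 log₁₀(5.82×10⁻¹⁶ / 10⁻³) = −122.4 dBm

−122.4 dBm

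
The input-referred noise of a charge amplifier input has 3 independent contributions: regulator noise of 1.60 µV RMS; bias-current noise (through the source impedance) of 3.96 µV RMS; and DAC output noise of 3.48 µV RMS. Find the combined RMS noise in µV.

Uncorrelated sources add in power (mean-square): V_tot = √(ΣV_i²)
V_tot = √[(1.60×10⁻⁶)² + (3.96×10⁻⁶)² + (3.48×10⁻⁶)²] = 5.51×10⁻⁶ V = 5.51 µV

5.51 µV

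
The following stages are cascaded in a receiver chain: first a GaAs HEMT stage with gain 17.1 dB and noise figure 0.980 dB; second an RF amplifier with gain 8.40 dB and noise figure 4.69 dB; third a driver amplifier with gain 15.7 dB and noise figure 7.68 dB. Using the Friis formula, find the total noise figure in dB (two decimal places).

Convert to linear (a loss of L dB is a gain of −L dB): F_i = 10^(NF_i/10), G_i = 10^(G_i,dB/10)
  Stage 1: F_1 = 10^(0.980/10) = 1.253, G_1 = 10^(17.1/10) = 51.29
  Stage 2: F_2 = 10^(4.69/10) = 2.944, G_2 = 10^(8.40/10) = 6.918
  Stage 3: F_3 = 10^(7.68/10) = 5.861, G_3 = 10^(15.7/10) = 37.15
Friis cascade:
  F = 1.253 + (2.944 − 1)/51.29 + (5.861 − 1)/354.8 = 1.305
NF = 10 log₁₀(1.305) = 1.16 dB

1.16 dB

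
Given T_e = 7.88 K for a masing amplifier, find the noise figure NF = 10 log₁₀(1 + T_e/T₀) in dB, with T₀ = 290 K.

F = 1 + T_e/T₀ = 1 + 7.88/290 = 1.02717
NF = 10 log₁₀(1.02717) = 0.116 dB

0.116 dB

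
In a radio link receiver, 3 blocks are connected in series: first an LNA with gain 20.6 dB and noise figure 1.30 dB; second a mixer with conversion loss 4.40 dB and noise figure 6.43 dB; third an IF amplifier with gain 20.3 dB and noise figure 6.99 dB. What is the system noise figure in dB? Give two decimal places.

1.69 dB

Convert to linear (a loss of L dB is a gain of −L dB): F_i = 10^(NF_i/10), G_i = 10^(G_i,dB/10)
  Stage 1: F_1 = 10^(1.30/10) = 1.349, G_1 = 10^(20.6/10) = 114.8
  Stage 2: F_2 = 10^(6.43/10) = 4.395, G_2 = 10^(−4.40/10) = 0.3631
  Stage 3: F_3 = 10^(6.99/10) = 5.000, G_3 = 10^(20.3/10) = 107.2
Friis cascade:
  F = 1.349 + (4.395 − 1)/114.8 + (5.000 − 1)/41.69 = 1.474
NF = 10 log₁₀(1.474) = 1.69 dB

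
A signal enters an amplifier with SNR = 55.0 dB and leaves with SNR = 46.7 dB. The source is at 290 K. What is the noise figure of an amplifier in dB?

NF (dB) = SNR_in(dB) − SNR_out(dB) when the source is at T₀
NF = 55.0 − 46.7 = 8.3 dB

8.3 dB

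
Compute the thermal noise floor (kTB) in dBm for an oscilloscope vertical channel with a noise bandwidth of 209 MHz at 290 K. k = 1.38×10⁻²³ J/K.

P_n = kTB = 1.38×10⁻²³ × 290 × 2.09×10⁸ = 8.36×10⁻¹³ W
In dBm: 10 log₁₀(8.36×10⁻¹³ / 10⁻³) = −90.8 dBm

−90.8 dBm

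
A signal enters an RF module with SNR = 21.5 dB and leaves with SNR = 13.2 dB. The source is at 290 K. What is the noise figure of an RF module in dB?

8.3 dB

NF (dB) = SNR_in(dB) − SNR_out(dB) when the source is at T₀
NF = 21.5 − 13.2 = 8.3 dB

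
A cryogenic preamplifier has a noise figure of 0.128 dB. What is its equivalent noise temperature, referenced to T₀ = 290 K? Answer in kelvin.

8.67 K

F = 10^(0.128/10) = 1.02991
T_e = (F − 1)·T₀ = (1.02991 − 1) × 290 = 8.67 K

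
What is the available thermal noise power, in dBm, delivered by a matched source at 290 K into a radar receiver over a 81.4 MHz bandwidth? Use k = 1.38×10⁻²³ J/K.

−94.9 dBm

P_n = kTB = 1.38×10⁻²³ × 290 × 8.14×10⁷ = 3.26×10⁻¹³ W
In dBm: 10 log₁₀(3.26×10⁻¹³ / 10⁻³) = −94.9 dBm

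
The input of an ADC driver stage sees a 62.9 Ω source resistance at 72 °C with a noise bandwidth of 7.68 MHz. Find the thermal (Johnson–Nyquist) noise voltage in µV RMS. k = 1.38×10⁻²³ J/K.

T = 72 °C + 273.15 = 345.15 K
V_n = √(4kTRB)
4kTRB = 4 × 1.38×10⁻²³ × 345.15 × 6.29×10¹ × 7.68×10⁶ = 9.20×10⁻¹² V²
V_n = √(9.20×10⁻¹²) = 3.03×10⁻⁶ V = 3.03 µV

3.03 µV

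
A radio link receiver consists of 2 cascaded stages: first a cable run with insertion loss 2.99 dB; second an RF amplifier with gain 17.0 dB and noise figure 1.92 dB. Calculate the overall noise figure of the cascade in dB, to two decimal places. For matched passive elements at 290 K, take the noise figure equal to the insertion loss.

4.91 dB

Convert to linear (a loss of L dB is a gain of −L dB): F_i = 10^(NF_i/10), G_i = 10^(G_i,dB/10)
  Stage 1: F_1 = 10^(2.99/10) = 1.991, G_1 = 10^(−2.99/10) = 0.5023
  Stage 2: F_2 = 10^(1.92/10) = 1.556, G_2 = 10^(17.0/10) = 50.12
Friis cascade:
  F = 1.991 + (1.556 − 1)/0.5023 = 3.097
NF = 10 log₁₀(3.097) = 4.91 dB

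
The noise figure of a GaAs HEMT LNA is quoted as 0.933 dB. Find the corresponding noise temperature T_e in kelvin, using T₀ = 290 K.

69.5 K

F = 10^(0.933/10) = 1.23965
T_e = (F − 1)·T₀ = (1.23965 − 1) × 290 = 69.5 K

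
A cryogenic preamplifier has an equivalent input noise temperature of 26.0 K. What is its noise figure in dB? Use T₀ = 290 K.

0.373 dB

F = 1 + T_e/T₀ = 1 + 26.0/290 = 1.08966
NF = 10 log₁₀(1.08966) = 0.373 dB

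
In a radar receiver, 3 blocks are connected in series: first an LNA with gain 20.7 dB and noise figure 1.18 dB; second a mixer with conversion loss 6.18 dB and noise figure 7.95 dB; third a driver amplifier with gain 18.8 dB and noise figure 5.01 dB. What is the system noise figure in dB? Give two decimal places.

Convert to linear (a loss of L dB is a gain of −L dB): F_i = 10^(NF_i/10), G_i = 10^(G_i,dB/10)
  Stage 1: F_1 = 10^(1.18/10) = 1.312, G_1 = 10^(20.7/10) = 117.5
  Stage 2: F_2 = 10^(7.95/10) = 6.237, G_2 = 10^(−6.18/10) = 0.2410
  Stage 3: F_3 = 10^(5.01/10) = 3.170, G_3 = 10^(18.8/10) = 75.86
Friis cascade:
  F = 1.312 + (6.237 − 1)/117.5 + (3.170 − 1)/28.31 = 1.433
NF = 10 log₁₀(1.433) = 1.56 dB

1.56 dB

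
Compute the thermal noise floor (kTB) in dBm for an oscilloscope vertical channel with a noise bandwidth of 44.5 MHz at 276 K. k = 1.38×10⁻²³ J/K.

P_n = kTB = 1.38×10⁻²³ × 276 × 4.45×10⁷ = 1.69×10⁻¹³ W
In dBm: 10 log₁₀(1.69×10⁻¹³ / 10⁻³) = −97.7 dBm

−97.7 dBm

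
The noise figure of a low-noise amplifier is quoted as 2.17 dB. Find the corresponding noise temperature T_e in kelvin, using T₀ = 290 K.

F = 10^(2.17/10) = 1.64816
T_e = (F − 1)·T₀ = (1.64816 − 1) × 290 = 188 K

188 K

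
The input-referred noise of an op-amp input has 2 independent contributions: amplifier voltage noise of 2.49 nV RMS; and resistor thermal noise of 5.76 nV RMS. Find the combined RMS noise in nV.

6.28 nV

Uncorrelated sources add in power (mean-square): V_tot = √(ΣV_i²)
V_tot = √[(2.49×10⁻⁹)² + (5.76×10⁻⁹)²] = 6.28×10⁻⁹ V = 6.28 nV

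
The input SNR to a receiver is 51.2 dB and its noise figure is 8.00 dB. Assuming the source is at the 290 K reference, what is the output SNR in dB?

By definition F = SNR_in/SNR_out, so in dB: SNR_out = SNR_in − NF
SNR_out = 51.2 − 8.00 = 43.20 dB

43.20 dB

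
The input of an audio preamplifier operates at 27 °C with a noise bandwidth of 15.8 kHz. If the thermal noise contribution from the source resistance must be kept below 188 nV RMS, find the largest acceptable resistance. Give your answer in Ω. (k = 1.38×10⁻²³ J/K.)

135 Ω

T = 27 °C + 273.15 = 300.15 K
Johnson–Nyquist: V_n = √(4kTRB) ⇒ R = V_n² / (4kTB)
4kTB = 4 × 1.38×10⁻²³ × 300.15 × 1.58×10⁴ = 2.62×10⁻¹⁶
R = (1.88×10⁻⁷)² / 2.62×10⁻¹⁶ = 1.35×10² Ω = 135 Ω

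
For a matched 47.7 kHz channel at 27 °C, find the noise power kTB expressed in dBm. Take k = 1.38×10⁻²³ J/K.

−127.0 dBm

T = 27 °C + 273.15 = 300.15 K
P_n = kTB = 1.38×10⁻²³ × 300.15 × 4.77×10⁴ = 1.98×10⁻¹⁶ W
In dBm: 10 log₁₀(1.98×10⁻¹⁶ / 10⁻³) = −127.0 dBm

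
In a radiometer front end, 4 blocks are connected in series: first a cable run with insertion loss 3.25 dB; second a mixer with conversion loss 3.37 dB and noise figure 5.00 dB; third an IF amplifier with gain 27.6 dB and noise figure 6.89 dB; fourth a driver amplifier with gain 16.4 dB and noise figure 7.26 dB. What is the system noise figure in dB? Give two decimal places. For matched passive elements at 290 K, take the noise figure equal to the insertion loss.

Convert to linear (a loss of L dB is a gain of −L dB): F_i = 10^(NF_i/10), G_i = 10^(G_i,dB/10)
  Stage 1: F_1 = 10^(3.25/10) = 2.113, G_1 = 10^(−3.25/10) = 0.4732
  Stage 2: F_2 = 10^(5.00/10) = 3.162, G_2 = 10^(−3.37/10) = 0.4603
  Stage 3: F_3 = 10^(6.89/10) = 4.887, G_3 = 10^(27.6/10) = 575.4
  Stage 4: F_4 = 10^(7.26/10) = 5.321, G_4 = 10^(16.4/10) = 43.65
Friis cascade:
  F = 2.113 + (3.162 − 1)/0.4732 + (4.887 − 1)/0.2178 + (5.321 − 1)/125.3 = 24.56
NF = 10 log₁₀(24.56) = 13.90 dB

13.90 dB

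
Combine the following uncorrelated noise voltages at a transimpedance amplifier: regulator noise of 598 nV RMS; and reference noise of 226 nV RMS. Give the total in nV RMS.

Uncorrelated sources add in power (mean-square): V_tot = √(ΣV_i²)
V_tot = √[(5.98×10⁻⁷)² + (2.26×10⁻⁷)²] = 6.39×10⁻⁷ V = 639 nV

639 nV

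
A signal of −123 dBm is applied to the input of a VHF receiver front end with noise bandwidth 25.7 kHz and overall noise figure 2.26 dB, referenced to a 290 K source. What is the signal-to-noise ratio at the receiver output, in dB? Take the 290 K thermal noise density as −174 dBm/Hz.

4.6 dB

Noise floor: N = −174 + 10 log₁₀(B) + NF
10 log₁₀(2.57×10⁴) = 44.1 dB
N = −174 + 44.1 + 2.26 = −127.64 dBm
SNR = P_sig − N = −123 − (−127.64) = 4.64 dB → 4.6 dB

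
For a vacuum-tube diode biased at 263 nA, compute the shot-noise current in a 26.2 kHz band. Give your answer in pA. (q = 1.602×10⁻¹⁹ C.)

47.0 pA

I_n = √(2qI·B)
2qI·B = 2 × 1.602×10⁻¹⁹ × 2.63×10⁻⁷ × 2.62×10⁴ = 2.21×10⁻²¹ A²
I_n = √(2.21×10⁻²¹) = 4.70×10⁻¹¹ A = 47.0 pA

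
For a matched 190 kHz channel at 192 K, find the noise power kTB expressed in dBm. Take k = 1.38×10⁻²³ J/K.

−123.0 dBm

P_n = kTB = 1.38×10⁻²³ × 192 × 1.90×10⁵ = 5.03×10⁻¹⁶ W
In dBm: 10 log₁₀(5.03×10⁻¹⁶ / 10⁻³) = −123.0 dBm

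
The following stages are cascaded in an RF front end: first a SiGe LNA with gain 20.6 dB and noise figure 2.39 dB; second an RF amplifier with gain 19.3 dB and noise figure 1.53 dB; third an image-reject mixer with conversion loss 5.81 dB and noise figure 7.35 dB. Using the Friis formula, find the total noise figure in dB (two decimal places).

Convert to linear (a loss of L dB is a gain of −L dB): F_i = 10^(NF_i/10), G_i = 10^(G_i,dB/10)
  Stage 1: F_1 = 10^(2.39/10) = 1.734, G_1 = 10^(20.6/10) = 114.8
  Stage 2: F_2 = 10^(1.53/10) = 1.422, G_2 = 10^(19.3/10) = 85.11
  Stage 3: F_3 = 10^(7.35/10) = 5.433, G_3 = 10^(−5.81/10) = 0.2624
Friis cascade:
  F = 1.734 + (1.422 − 1)/114.8 + (5.433 − 1)/9772 = 1.738
NF = 10 log₁₀(1.738) = 2.40 dB

2.40 dB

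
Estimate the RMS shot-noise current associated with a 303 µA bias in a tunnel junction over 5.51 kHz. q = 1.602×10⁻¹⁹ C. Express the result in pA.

I_n = √(2qI·B)
2qI·B = 2 × 1.602×10⁻¹⁹ × 3.03×10⁻⁴ × 5.51×10³ = 5.35×10⁻¹⁹ A²
I_n = √(5.35×10⁻¹⁹) = 7.31×10⁻¹⁰ A = 731 pA

731 pA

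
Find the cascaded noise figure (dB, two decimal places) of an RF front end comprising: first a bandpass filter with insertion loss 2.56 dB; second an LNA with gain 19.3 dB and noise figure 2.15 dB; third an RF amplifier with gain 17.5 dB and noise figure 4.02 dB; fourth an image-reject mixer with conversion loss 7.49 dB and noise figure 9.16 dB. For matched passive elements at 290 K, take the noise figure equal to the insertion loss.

Convert to linear (a loss of L dB is a gain of −L dB): F_i = 10^(NF_i/10), G_i = 10^(G_i,dB/10)
  Stage 1: F_1 = 10^(2.56/10) = 1.803, G_1 = 10^(−2.56/10) = 0.5546
  Stage 2: F_2 = 10^(2.15/10) = 1.641, G_2 = 10^(19.3/10) = 85.11
  Stage 3: F_3 = 10^(4.02/10) = 2.523, G_3 = 10^(17.5/10) = 56.23
  Stage 4: F_4 = 10^(9.16/10) = 8.241, G_4 = 10^(−7.49/10) = 0.1782
Friis cascade:
  F = 1.803 + (1.641 − 1)/0.5546 + (2.523 − 1)/47.21 + (8.241 − 1)/2655 = 2.993
NF = 10 log₁₀(2.993) = 4.76 dB

4.76 dB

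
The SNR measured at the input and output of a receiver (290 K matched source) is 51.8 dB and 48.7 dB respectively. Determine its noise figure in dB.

NF (dB) = SNR_in(dB) − SNR_out(dB) when the source is at T₀
NF = 51.8 − 48.7 = 3.1 dB

3.1 dB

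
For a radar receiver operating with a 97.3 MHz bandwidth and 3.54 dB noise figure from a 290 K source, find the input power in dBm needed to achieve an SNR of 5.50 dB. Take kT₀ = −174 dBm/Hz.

−85.1 dBm

Sensitivity = −174 + 10 log₁₀(B) + NF + SNR_min
= −174 + 79.88 + 3.54 + 5.50
= −85.08 dBm → −85.1 dBm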